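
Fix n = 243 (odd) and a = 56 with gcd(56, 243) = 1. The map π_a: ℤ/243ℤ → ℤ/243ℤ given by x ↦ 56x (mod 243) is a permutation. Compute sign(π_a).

-1

Trace 158: π^k(158) = [158, 100, 11, 130, 233, 169, 230] for k=0..6.
Cycle lengths of π_56 on ℤ/243ℤ: [162, 54, 18, 6, 2, 1]; 6 cycles in total.
n − c = 243 − 6 = 237; sign = (−1)^237 = -1.
Via Zolotarev, sign(π_{56}) = (56|243) = -1.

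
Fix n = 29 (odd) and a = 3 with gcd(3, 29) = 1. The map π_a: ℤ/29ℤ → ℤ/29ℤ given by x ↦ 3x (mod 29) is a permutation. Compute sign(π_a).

-1

Orbit of 2 under x↦3x: [2, 6, 18, 25, 17, 22, 8]… (length divides ord_29(3)).
Cycle lengths of π_3 on ℤ/29ℤ: [28, 1]; 2 cycles in total.
29 − 2 = 27 transpositions; sign(π) = (−1)^27 = -1.
Zolotarev: (3|29) = -1, matching the cycle-count sign.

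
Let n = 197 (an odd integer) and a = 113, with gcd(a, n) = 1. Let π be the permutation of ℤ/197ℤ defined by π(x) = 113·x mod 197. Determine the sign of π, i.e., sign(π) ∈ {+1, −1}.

-1

Trace 129: π^k(129) = [129, 196, 84, 36, 128, 83, 120] for k=0..6.
Cycle type of π: 28×7 + 1; total 8 cycles.
197 − 8 = 189 transpositions; sign(π) = (−1)^189 = -1.
Via Zolotarev, sign(π_{113}) = (113|197) = -1.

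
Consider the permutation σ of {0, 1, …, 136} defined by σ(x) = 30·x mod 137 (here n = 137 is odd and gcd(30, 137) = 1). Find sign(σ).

Start at x=76: 76 → 88 → 37 → 14 → 9 → 133 → 17 → … (one orbit).
Cycle type of π: 68×2 + 1; total 3 cycles.
3 cycles on 137: each ℓ→(−1)^(ℓ−1), product (−1)^134 = +1.

+1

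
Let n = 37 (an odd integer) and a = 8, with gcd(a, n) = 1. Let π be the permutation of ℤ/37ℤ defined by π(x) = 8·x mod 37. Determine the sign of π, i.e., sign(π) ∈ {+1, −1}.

-1

Orbit of 11 under x↦8x: [11, 14, 1, 8, 27, 31, 26]… (length divides ord_37(8)).
π_8 has 4 disjoint cycles with lengths [12, 12, 12, 1] on {0,…,36}.
n − c = 37 − 4 = 33; sign = (−1)^33 = -1.
Via Zolotarev, sign(π_{8}) = (8|37) = -1.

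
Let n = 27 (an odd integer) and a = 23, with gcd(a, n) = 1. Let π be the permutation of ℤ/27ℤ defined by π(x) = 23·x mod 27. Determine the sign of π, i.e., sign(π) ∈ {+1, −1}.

Trace 23: π^k(23) = [23, 16, 17, 13, 2, 19, 5] for k=0..6.
Cycle type of π: 18 + 6 + 2 + 1; total 4 cycles.
sign(π) = (−1)^{n − #cycles} = (−1)^{27−4} = (−1)^23 = -1.
Via Zolotarev, sign(π_{23}) = (23|27) = -1.

-1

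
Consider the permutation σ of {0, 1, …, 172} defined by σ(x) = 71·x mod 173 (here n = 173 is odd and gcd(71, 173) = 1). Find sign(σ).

-1

Orbit of 130 under x↦71x: [130, 61, 6, 80, 144, 17, 169]… (length divides ord_173(71)).
π_71 has 2 disjoint cycles with lengths [172, 1] on {0,…,172}.
n − c = 173 − 2 = 171; sign = (−1)^171 = -1.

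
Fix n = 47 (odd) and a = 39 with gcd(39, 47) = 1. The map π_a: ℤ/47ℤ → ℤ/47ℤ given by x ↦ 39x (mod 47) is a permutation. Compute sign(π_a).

-1

Orbit of 45 under x↦39x: [45, 16, 13, 37, 33, 18, 44]… (length divides ord_47(39)).
π_39 has 2 disjoint cycles with lengths [46, 1] on {0,…,46}.
sign(π) = (−1)^{n − #cycles} = (−1)^{47−2} = (−1)^45 = -1.
Via Zolotarev, sign(π_{39}) = (39|47) = -1.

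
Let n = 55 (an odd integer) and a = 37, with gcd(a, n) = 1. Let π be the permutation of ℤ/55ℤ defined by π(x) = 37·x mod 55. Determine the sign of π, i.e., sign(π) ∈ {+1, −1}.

-1

Orbit of 14 under x↦37x: [14, 23, 26, 27, 9, 3, 1]… (length divides ord_55(37)).
The orbit structure of x ↦ 37x mod 55: 6 orbits of sizes [20, 20, 5, 5, 4, 1].
6 cycles on 55: each ℓ→(−1)^(ℓ−1), product (−1)^49 = -1.
Zolotarev: (37|55) = -1, matching the cycle-count sign.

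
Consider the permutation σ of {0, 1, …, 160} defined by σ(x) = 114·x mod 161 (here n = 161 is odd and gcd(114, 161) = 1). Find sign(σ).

-1

Trace 22: π^k(22) = [22, 93, 137, 1, 114, 116] for k=0..5.
36 cycles of lengths [6, 6, 6, 6, 6, 6, 6, 6, 6, 6, 6, 6, 6, 6, 6, 6, 6, 6, 6, 6, 6, 6, 3, 3, 2, 2, 2, 2, 2, 2, 2, 2, 2, 2, 2, 1].
sign(π) = (−1)^{n − #cycles} = (−1)^{161−36} = (−1)^125 = -1.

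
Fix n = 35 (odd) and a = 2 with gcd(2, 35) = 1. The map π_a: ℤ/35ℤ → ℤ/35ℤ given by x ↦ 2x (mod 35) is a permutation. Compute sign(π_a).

-1

Start at x=1: 1 → 2 → 4 → 8 → 16 → 32 → 29 → … (one orbit).
Cycle lengths of π_2 on ℤ/35ℤ: [12, 12, 4, 3, 3, 1]; 6 cycles in total.
With 6 cycles on 35 points, sign = (−1)^{35−6} = -1.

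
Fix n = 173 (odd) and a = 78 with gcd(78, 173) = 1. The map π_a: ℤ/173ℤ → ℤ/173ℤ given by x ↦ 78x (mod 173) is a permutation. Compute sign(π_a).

+1

Trace 138: π^k(138) = [138, 38, 23, 64, 148, 126, 140] for k=0..6.
3 cycles of lengths [86, 86, 1].
With 3 cycles on 173 points, sign = (−1)^{173−3} = +1.
Check: (78/173) = +1 by Zolotarev.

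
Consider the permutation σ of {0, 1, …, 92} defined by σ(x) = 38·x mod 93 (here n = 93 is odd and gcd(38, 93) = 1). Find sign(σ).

Trace 40: π^k(40) = [40, 32, 7, 80, 64, 14, 67] for k=0..6.
Cycle lengths of π_38 on ℤ/93ℤ: [30, 30, 15, 15, 2, 1]; 6 cycles in total.
93 − 6 = 87 transpositions; sign(π) = (−1)^87 = -1.

-1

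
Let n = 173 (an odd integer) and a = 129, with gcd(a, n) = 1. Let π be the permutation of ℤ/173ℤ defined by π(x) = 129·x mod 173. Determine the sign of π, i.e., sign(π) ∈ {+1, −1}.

Start at x=69: 69 → 78 → 28 → 152 → 59 → 172 → 44 → … (one orbit).
Cycle lengths of π_129 on ℤ/173ℤ: [172, 1]; 2 cycles in total.
Σ(ℓ_i−1) = 173−2 = 171; sign = (−1)^171 = -1.
Zolotarev: (129|173) = -1, matching the cycle-count sign.

-1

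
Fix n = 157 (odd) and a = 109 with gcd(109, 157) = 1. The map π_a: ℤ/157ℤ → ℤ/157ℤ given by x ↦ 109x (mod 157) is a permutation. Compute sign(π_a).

Trace 147: π^k(147) = [147, 9, 39, 12, 52, 16, 17] for k=0..6.
The orbit structure of x ↦ 109x mod 157: 5 orbits of sizes [39, 39, 39, 39, 1].
sign(π) = (−1)^{n − #cycles} = (−1)^{157−5} = (−1)^152 = +1.
Zolotarev: (109|157) = +1, matching the cycle-count sign.

+1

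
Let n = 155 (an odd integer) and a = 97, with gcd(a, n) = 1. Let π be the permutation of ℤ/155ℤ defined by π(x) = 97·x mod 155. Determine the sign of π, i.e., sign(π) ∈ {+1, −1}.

-1

Trace 47: π^k(47) = [47, 64, 8, 1, 97, 109, 33] for k=0..6.
π_97 has 14 disjoint cycles with lengths [20, 20, 20, 20, 20, 20, 5, 5, 5, 5, 5, 5, 4, 1] on {0,…,154}.
14 cycles on 155: each ℓ→(−1)^(ℓ−1), product (−1)^141 = -1.
The Jacobi symbol (97|155) = -1 (Zolotarev) agrees.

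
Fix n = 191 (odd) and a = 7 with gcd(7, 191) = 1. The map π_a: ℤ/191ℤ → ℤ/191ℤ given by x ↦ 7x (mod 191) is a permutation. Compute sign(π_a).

Trace 142: π^k(142) = [142, 39, 82, 1, 7, 49, 152] for k=0..6.
20 cycles of lengths [10, 10, 10, 10, 10, 10, 10, 10, 10, 10, 10, 10, 10, 10, 10, 10, 10, 10, 10, 1].
191 − 20 = 171 transpositions; sign(π) = (−1)^171 = -1.
Zolotarev: (7|191) = -1, matching the cycle-count sign.

-1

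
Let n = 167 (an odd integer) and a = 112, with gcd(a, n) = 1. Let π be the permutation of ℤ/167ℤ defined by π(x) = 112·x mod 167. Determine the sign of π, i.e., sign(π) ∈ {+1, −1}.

Start at x=124: 124 → 27 → 18 → 12 → 8 → 61 → 152 → … (one orbit).
3 cycles of lengths [83, 83, 1].
n − c = 167 − 3 = 164; sign = (−1)^164 = +1.
Check: (112/167) = +1 by Zolotarev.

+1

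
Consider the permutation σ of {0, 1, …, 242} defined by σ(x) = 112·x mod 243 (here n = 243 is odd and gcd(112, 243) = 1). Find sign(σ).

Trace 178: π^k(178) = [178, 10, 148, 52, 235, 76, 7] for k=0..6.
11 cycles of lengths [81, 81, 27, 27, 9, 9, 3, 3, 1, 1, 1].
Σ(ℓ_i−1) = 243−11 = 232; sign = (−1)^232 = +1.
The Jacobi symbol (112|243) = +1 (Zolotarev) agrees.

+1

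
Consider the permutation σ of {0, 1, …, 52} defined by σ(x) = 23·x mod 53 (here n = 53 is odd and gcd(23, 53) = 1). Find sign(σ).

Start at x=1: 1 → 23 → 52 → 30 → 1 (one orbit).
Cycle type of π: 4×13 + 1; total 14 cycles.
sign(π) = (−1)^{n − #cycles} = (−1)^{53−14} = (−1)^39 = -1.

-1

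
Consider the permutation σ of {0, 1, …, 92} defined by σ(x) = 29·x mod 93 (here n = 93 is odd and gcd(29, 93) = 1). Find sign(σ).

Trace 29: π^k(29) = [29, 4, 23, 16, 92, 64, 89] for k=0..6.
Cycle lengths of π_29 on ℤ/93ℤ: [10, 10, 10, 10, 10, 10, 10, 10, 10, 2, 1]; 11 cycles in total.
Σ(ℓ_i−1) = 93−11 = 82; sign = (−1)^82 = +1.
Via Zolotarev, sign(π_{29}) = (29|93) = +1.

+1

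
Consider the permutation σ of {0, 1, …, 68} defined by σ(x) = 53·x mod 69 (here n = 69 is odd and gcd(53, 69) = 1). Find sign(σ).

+1

Trace 53: π^k(53) = [53, 49, 44, 55, 17, 4, 5] for k=0..6.
Decompose π into cycles: lengths [22, 22, 22, 2, 1] (5 cycles, including the fixed point 0).
Σ(ℓ_i−1) = 69−5 = 64; sign = (−1)^64 = +1.
Zolotarev: (53|69) = +1, matching the cycle-count sign.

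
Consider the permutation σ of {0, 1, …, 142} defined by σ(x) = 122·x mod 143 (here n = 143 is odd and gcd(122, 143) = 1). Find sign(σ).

Start at x=122: 122 → 12 → 34 → 1 → 122 (one orbit).
Cycle type of π: 4×33 + 1×11; total 44 cycles.
With 44 cycles on 143 points, sign = (−1)^{143−44} = -1.
Check: (122/143) = -1 by Zolotarev.

-1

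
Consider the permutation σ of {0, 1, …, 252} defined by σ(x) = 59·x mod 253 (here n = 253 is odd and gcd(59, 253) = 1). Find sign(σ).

+1

Orbit of 146 under x↦59x: [146, 12, 202, 27, 75, 124, 232]… (length divides ord_253(59)).
Cycle type of π: 55×4 + 11×2 + 5×2 + 1; total 9 cycles.
Σ(ℓ_i−1) = 253−9 = 244; sign = (−1)^244 = +1.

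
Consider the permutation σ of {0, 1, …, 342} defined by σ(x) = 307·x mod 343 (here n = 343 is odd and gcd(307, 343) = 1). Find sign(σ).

-1

Trace 55: π^k(55) = [55, 78, 279, 246, 62, 169, 90] for k=0..6.
The orbit structure of x ↦ 307x mod 343: 10 orbits of sizes [98, 98, 98, 14, 14, 14, 2, 2, 2, 1].
sign(π) = (−1)^{n − #cycles} = (−1)^{343−10} = (−1)^333 = -1.
Zolotarev: (307|343) = -1, matching the cycle-count sign.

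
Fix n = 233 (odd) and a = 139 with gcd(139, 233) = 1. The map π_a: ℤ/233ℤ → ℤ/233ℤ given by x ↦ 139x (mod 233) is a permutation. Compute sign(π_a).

-1

Trace 184: π^k(184) = [184, 179, 183, 40, 201, 212, 110] for k=0..6.
The orbit structure of x ↦ 139x mod 233: 2 orbits of sizes [232, 1].
233 − 2 = 231 transpositions; sign(π) = (−1)^231 = -1.
(139|233)_J = -1 (Zolotarev's lemma cross-check).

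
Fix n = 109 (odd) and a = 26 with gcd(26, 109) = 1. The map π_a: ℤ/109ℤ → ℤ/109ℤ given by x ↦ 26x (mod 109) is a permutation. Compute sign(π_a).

+1

Trace 38: π^k(38) = [38, 7, 73, 45, 80, 9, 16] for k=0..6.
5 cycles of lengths [27, 27, 27, 27, 1].
109 − 5 = 104 transpositions; sign(π) = (−1)^104 = +1.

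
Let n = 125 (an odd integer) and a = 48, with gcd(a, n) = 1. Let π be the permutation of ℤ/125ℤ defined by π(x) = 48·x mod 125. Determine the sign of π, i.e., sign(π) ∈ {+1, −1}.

-1

Start at x=16: 16 → 18 → 114 → 97 → 31 → 113 → 49 → … (one orbit).
Cycle lengths of π_48 on ℤ/125ℤ: [100, 20, 4, 1]; 4 cycles in total.
4 cycles on 125: each ℓ→(−1)^(ℓ−1), product (−1)^121 = -1.
Via Zolotarev, sign(π_{48}) = (48|125) = -1.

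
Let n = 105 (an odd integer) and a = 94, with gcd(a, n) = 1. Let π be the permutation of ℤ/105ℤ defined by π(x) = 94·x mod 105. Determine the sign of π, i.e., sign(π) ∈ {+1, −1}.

-1

Trace 34: π^k(34) = [34, 46, 19, 1, 94, 16] for k=0..5.
The orbit structure of x ↦ 94x mod 105: 24 orbits of sizes [6, 6, 6, 6, 6, 6, 6, 6, 6, 6, 6, 6, 6, 6, 6, 2, 2, 2, 2, 2, 2, 1, 1, 1].
Σ(ℓ_i−1) = 105−24 = 81; sign = (−1)^81 = -1.
Check: (94/105) = -1 by Zolotarev.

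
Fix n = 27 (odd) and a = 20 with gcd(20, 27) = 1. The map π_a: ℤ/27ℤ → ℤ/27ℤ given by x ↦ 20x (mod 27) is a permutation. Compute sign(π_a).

-1

Trace 22: π^k(22) = [22, 8, 25, 14, 10, 11, 4] for k=0..6.
π_20 has 4 disjoint cycles with lengths [18, 6, 2, 1] on {0,…,26}.
4 cycles on 27: each ℓ→(−1)^(ℓ−1), product (−1)^23 = -1.
Zolotarev: (20|27) = -1, matching the cycle-count sign.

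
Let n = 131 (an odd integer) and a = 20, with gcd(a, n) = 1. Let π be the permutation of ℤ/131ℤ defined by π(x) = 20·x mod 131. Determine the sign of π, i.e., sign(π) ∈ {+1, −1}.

+1

Orbit of 123 under x↦20x: [123, 102, 75, 59, 1, 20, 7]… (length divides ord_131(20)).
π_20 has 3 disjoint cycles with lengths [65, 65, 1] on {0,…,130}.
sign(π) = (−1)^{n − #cycles} = (−1)^{131−3} = (−1)^128 = +1.
(20|131)_J = +1 (Zolotarev's lemma cross-check).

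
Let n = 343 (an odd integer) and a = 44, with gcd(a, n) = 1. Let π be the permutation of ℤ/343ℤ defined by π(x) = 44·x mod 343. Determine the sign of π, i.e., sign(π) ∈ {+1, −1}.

Trace 1: π^k(1) = [1, 44, 221, 120, 135, 109, 337] for k=0..6.
Decompose π into cycles: lengths [147, 147, 21, 21, 3, 3, 1] (7 cycles, including the fixed point 0).
343 − 7 = 336 transpositions; sign(π) = (−1)^336 = +1.
The Jacobi symbol (44|343) = +1 (Zolotarev) agrees.

+1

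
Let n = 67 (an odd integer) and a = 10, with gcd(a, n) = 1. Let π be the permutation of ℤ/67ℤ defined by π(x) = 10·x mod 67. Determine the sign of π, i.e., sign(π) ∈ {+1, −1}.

+1

Orbit of 59 under x↦10x: [59, 54, 4, 40, 65, 47, 1]… (length divides ord_67(10)).
π_10 has 3 disjoint cycles with lengths [33, 33, 1] on {0,…,66}.
3 cycles on 67: each ℓ→(−1)^(ℓ−1), product (−1)^64 = +1.
Zolotarev: (10|67) = +1, matching the cycle-count sign.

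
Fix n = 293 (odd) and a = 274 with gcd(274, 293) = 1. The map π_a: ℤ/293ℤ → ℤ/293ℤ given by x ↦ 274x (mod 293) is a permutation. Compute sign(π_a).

-1

Start at x=25: 25 → 111 → 235 → 223 → 158 → 221 → 196 → … (one orbit).
Cycle lengths of π_274 on ℤ/293ℤ: [292, 1]; 2 cycles in total.
293 − 2 = 291 transpositions; sign(π) = (−1)^291 = -1.
The Jacobi symbol (274|293) = -1 (Zolotarev) agrees.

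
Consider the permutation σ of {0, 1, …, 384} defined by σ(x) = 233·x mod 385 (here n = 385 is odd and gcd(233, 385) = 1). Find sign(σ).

+1

Orbit of 86 under x↦233x: [86, 18, 344, 72, 221, 288, 114]… (length divides ord_385(233)).
15 cycles of lengths [60, 60, 60, 60, 30, 30, 20, 20, 12, 12, 10, 4, 3, 3, 1].
385 − 15 = 370 transpositions; sign(π) = (−1)^370 = +1.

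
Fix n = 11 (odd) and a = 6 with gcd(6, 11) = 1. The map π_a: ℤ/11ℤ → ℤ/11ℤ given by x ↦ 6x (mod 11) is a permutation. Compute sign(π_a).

-1

Start at x=3: 3 → 7 → 9 → 10 → 5 → 8 → 4 → … (one orbit).
Decompose π into cycles: lengths [10, 1] (2 cycles, including the fixed point 0).
11 − 2 = 9 transpositions; sign(π) = (−1)^9 = -1.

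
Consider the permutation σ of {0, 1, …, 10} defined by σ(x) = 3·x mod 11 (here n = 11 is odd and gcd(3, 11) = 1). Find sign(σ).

+1

Start at x=4: 4 → 1 → 3 → 9 → 5 → 4 (one orbit).
π_3 has 3 disjoint cycles with lengths [5, 5, 1] on {0,…,10}.
11 − 3 = 8 transpositions; sign(π) = (−1)^8 = +1.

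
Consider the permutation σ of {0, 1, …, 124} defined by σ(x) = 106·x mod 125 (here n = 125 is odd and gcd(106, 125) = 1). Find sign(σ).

+1

Orbit of 71 under x↦106x: [71, 26, 6, 11, 41, 96, 51]… (length divides ord_125(106)).
13 cycles of lengths [25, 25, 25, 25, 5, 5, 5, 5, 1, 1, 1, 1, 1].
125 − 13 = 112 transpositions; sign(π) = (−1)^112 = +1.
Zolotarev: (106|125) = +1, matching the cycle-count sign.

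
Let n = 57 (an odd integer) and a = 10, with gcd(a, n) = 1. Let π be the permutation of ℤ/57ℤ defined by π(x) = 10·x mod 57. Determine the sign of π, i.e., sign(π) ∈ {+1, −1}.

-1

Orbit of 37 under x↦10x: [37, 28, 52, 7, 13, 16, 46]… (length divides ord_57(10)).
6 cycles of lengths [18, 18, 18, 1, 1, 1].
6 cycles on 57: each ℓ→(−1)^(ℓ−1), product (−1)^51 = -1.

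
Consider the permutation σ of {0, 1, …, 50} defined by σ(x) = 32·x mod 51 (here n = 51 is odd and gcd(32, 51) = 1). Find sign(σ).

-1

Orbit of 16 under x↦32x: [16, 2, 13, 8, 1, 32, 4]… (length divides ord_51(32)).
Cycle lengths of π_32 on ℤ/51ℤ: [8, 8, 8, 8, 8, 8, 2, 1]; 8 cycles in total.
sign(π) = (−1)^{n − #cycles} = (−1)^{51−8} = (−1)^43 = -1.
The Jacobi symbol (32|51) = -1 (Zolotarev) agrees.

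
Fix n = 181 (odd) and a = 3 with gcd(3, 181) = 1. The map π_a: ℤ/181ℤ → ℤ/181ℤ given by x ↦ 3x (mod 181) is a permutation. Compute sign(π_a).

Start at x=9: 9 → 27 → 81 → 62 → 5 → 15 → 45 → … (one orbit).
Cycle lengths of π_3 on ℤ/181ℤ: [45, 45, 45, 45, 1]; 5 cycles in total.
181 − 5 = 176 transpositions; sign(π) = (−1)^176 = +1.
(3|181)_J = +1 (Zolotarev's lemma cross-check).

+1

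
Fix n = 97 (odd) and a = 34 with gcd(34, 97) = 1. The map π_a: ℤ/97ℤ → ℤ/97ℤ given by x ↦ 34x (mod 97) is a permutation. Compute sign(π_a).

-1

Trace 47: π^k(47) = [47, 46, 12, 20, 1, 34, 89] for k=0..6.
4 cycles of lengths [32, 32, 32, 1].
97 − 4 = 93 transpositions; sign(π) = (−1)^93 = -1.
Check: (34/97) = -1 by Zolotarev.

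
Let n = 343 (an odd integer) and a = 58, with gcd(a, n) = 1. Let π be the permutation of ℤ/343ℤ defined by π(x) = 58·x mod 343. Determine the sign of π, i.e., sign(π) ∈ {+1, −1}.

Trace 305: π^k(305) = [305, 197, 107, 32, 141, 289, 298] for k=0..6.
Cycle type of π: 147×2 + 21×2 + 3×2 + 1; total 7 cycles.
With 7 cycles on 343 points, sign = (−1)^{343−7} = +1.
Check: (58/343) = +1 by Zolotarev.

+1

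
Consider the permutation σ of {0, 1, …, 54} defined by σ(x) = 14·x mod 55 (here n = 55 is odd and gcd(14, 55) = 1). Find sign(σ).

+1

Trace 31: π^k(31) = [31, 49, 26, 34, 36, 9, 16] for k=0..6.
Cycle lengths of π_14 on ℤ/55ℤ: [10, 10, 10, 10, 5, 5, 2, 2, 1]; 9 cycles in total.
Σ(ℓ_i−1) = 55−9 = 46; sign = (−1)^46 = +1.
Zolotarev: (14|55) = +1, matching the cycle-count sign.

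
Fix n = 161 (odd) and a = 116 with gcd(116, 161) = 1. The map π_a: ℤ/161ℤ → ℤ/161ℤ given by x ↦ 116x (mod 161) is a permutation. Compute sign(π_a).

+1

Start at x=93: 93 → 1 → 116 → 93 (one orbit).
π_116 has 69 disjoint cycles with lengths [3, 3, 3, 3, 3, 3, 3, 3, 3, 3, 3, 3, 3, 3, 3, 3, 3, 3, 3, 3, 3, 3, 3, 3, 3, 3, 3, 3, 3, 3, 3, 3, 3, 3, 3, 3, 3, 3, 3, 3, 3, 3, 3, 3, 3, 3, 1, 1, 1, 1, 1, 1, 1, 1, 1, 1, 1, 1, 1, 1, 1, 1, 1, 1, 1, 1, 1, 1, 1] on {0,…,160}.
161 − 69 = 92 transpositions; sign(π) = (−1)^92 = +1.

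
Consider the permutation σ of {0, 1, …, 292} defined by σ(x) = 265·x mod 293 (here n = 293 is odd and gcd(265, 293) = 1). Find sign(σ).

Orbit of 47 under x↦265x: [47, 149, 223, 202, 204, 148, 251]… (length divides ord_293(265)).
2 cycles of lengths [292, 1].
Σ(ℓ_i−1) = 293−2 = 291; sign = (−1)^291 = -1.
The Jacobi symbol (265|293) = -1 (Zolotarev) agrees.

-1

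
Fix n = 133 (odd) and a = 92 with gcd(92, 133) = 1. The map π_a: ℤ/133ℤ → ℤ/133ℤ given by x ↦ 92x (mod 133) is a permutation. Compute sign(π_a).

Start at x=64: 64 → 36 → 120 → 1 → 92 → 85 → 106 → … (one orbit).
Decompose π into cycles: lengths [9, 9, 9, 9, 9, 9, 9, 9, 9, 9, 9, 9, 9, 9, 1, 1, 1, 1, 1, 1, 1] (21 cycles, including the fixed point 0).
With 21 cycles on 133 points, sign = (−1)^{133−21} = +1.

+1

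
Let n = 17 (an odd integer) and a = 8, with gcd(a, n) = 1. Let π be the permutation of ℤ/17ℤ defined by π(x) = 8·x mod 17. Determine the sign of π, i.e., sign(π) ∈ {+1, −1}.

+1

Orbit of 16 under x↦8x: [16, 9, 4, 15, 1, 8, 13]… (length divides ord_17(8)).
The orbit structure of x ↦ 8x mod 17: 3 orbits of sizes [8, 8, 1].
With 3 cycles on 17 points, sign = (−1)^{17−3} = +1.
Check: (8/17) = +1 by Zolotarev.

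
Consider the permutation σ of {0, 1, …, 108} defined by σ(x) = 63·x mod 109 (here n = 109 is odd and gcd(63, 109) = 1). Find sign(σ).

Orbit of 1 under x↦63x: [1, 63, 45]… (length divides ord_109(63)).
Decompose π into cycles: lengths [3, 3, 3, 3, 3, 3, 3, 3, 3, 3, 3, 3, 3, 3, 3, 3, 3, 3, 3, 3, 3, 3, 3, 3, 3, 3, 3, 3, 3, 3, 3, 3, 3, 3, 3, 3, 1] (37 cycles, including the fixed point 0).
37 cycles on 109: each ℓ→(−1)^(ℓ−1), product (−1)^72 = +1.

+1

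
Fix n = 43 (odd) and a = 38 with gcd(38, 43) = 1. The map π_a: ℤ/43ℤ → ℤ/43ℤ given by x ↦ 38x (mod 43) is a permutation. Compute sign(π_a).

Orbit of 16 under x↦38x: [16, 6, 13, 21, 24, 9, 41]… (length divides ord_43(38)).
3 cycles of lengths [21, 21, 1].
With 3 cycles on 43 points, sign = (−1)^{43−3} = +1.

+1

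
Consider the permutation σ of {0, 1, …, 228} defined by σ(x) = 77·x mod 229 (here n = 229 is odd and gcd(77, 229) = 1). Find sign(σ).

Trace 57: π^k(57) = [57, 38, 178, 195, 130, 163, 185] for k=0..6.
Cycle lengths of π_77 on ℤ/229ℤ: [228, 1]; 2 cycles in total.
sign(π) = (−1)^{n − #cycles} = (−1)^{229−2} = (−1)^227 = -1.
The Jacobi symbol (77|229) = -1 (Zolotarev) agrees.

-1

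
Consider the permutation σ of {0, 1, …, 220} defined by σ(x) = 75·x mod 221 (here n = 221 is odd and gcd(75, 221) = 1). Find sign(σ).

Orbit of 82 under x↦75x: [82, 183, 23, 178, 90, 120, 160]… (length divides ord_221(75)).
π_75 has 8 disjoint cycles with lengths [48, 48, 48, 48, 16, 6, 6, 1] on {0,…,220}.
n − c = 221 − 8 = 213; sign = (−1)^213 = -1.
Via Zolotarev, sign(π_{75}) = (75|221) = -1.

-1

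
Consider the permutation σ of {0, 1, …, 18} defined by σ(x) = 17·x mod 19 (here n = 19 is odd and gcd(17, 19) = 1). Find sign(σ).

+1

Orbit of 5 under x↦17x: [5, 9, 1, 17, 4, 11, 16]… (length divides ord_19(17)).
Cycle lengths of π_17 on ℤ/19ℤ: [9, 9, 1]; 3 cycles in total.
19 − 3 = 16 transpositions; sign(π) = (−1)^16 = +1.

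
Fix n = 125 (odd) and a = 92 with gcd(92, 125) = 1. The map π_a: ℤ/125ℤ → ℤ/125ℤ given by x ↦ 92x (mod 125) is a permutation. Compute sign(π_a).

Orbit of 17 under x↦92x: [17, 64, 13, 71, 32, 69, 98]… (length divides ord_125(92)).
4 cycles of lengths [100, 20, 4, 1].
125 − 4 = 121 transpositions; sign(π) = (−1)^121 = -1.
Via Zolotarev, sign(π_{92}) = (92|125) = -1.

-1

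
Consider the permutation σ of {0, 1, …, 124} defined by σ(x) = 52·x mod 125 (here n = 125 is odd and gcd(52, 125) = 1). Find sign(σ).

-1

Trace 11: π^k(11) = [11, 72, 119, 63, 26, 102, 54] for k=0..6.
Cycle lengths of π_52 on ℤ/125ℤ: [100, 20, 4, 1]; 4 cycles in total.
With 4 cycles on 125 points, sign = (−1)^{125−4} = -1.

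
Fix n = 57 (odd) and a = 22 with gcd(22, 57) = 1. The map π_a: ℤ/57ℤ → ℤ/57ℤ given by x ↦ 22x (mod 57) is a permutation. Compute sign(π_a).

Orbit of 31 under x↦22x: [31, 55, 13, 1, 22, 28, 46]… (length divides ord_57(22)).
π_22 has 6 disjoint cycles with lengths [18, 18, 18, 1, 1, 1] on {0,…,56}.
n − c = 57 − 6 = 51; sign = (−1)^51 = -1.
The Jacobi symbol (22|57) = -1 (Zolotarev) agrees.

-1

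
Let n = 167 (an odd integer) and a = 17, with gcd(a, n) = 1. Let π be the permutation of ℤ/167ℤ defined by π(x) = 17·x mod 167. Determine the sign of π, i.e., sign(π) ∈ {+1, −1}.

Orbit of 78 under x↦17x: [78, 157, 164, 116, 135, 124, 104]… (length divides ord_167(17)).
Cycle lengths of π_17 on ℤ/167ℤ: [166, 1]; 2 cycles in total.
sign(π) = (−1)^{n − #cycles} = (−1)^{167−2} = (−1)^165 = -1.
The Jacobi symbol (17|167) = -1 (Zolotarev) agrees.

-1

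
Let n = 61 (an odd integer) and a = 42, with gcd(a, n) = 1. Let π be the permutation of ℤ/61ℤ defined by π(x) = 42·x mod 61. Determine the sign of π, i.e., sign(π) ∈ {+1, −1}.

Start at x=42: 42 → 56 → 34 → 25 → 13 → 58 → 57 → … (one orbit).
Decompose π into cycles: lengths [15, 15, 15, 15, 1] (5 cycles, including the fixed point 0).
n − c = 61 − 5 = 56; sign = (−1)^56 = +1.
Zolotarev: (42|61) = +1, matching the cycle-count sign.

+1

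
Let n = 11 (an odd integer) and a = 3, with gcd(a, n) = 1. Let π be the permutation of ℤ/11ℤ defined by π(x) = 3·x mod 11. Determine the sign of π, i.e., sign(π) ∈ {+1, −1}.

+1

Start at x=9: 9 → 5 → 4 → 1 → 3 → 9 (one orbit).
The orbit structure of x ↦ 3x mod 11: 3 orbits of sizes [5, 5, 1].
Σ(ℓ_i−1) = 11−3 = 8; sign = (−1)^8 = +1.
Zolotarev: (3|11) = +1, matching the cycle-count sign.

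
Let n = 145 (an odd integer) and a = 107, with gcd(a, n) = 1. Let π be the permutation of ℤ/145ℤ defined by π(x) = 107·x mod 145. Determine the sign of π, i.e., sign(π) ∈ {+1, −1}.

Orbit of 139 under x↦107x: [139, 83, 36, 82, 74, 88, 136]… (length divides ord_145(107)).
Decompose π into cycles: lengths [28, 28, 28, 28, 7, 7, 7, 7, 4, 1] (10 cycles, including the fixed point 0).
With 10 cycles on 145 points, sign = (−1)^{145−10} = -1.

-1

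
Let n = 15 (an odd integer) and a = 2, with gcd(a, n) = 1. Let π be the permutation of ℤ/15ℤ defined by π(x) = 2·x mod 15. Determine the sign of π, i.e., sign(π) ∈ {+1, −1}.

+1

Start at x=8: 8 → 1 → 2 → 4 → 8 (one orbit).
Decompose π into cycles: lengths [4, 4, 4, 2, 1] (5 cycles, including the fixed point 0).
With 5 cycles on 15 points, sign = (−1)^{15−5} = +1.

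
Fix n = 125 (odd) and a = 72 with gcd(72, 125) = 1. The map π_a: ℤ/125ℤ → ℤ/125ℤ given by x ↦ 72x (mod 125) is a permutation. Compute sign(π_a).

Start at x=68: 68 → 21 → 12 → 114 → 83 → 101 → 22 → … (one orbit).
Decompose π into cycles: lengths [100, 20, 4, 1] (4 cycles, including the fixed point 0).
sign(π) = (−1)^{n − #cycles} = (−1)^{125−4} = (−1)^121 = -1.

-1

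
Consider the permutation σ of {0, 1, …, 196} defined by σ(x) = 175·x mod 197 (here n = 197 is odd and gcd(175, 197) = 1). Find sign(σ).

Trace 81: π^k(81) = [81, 188, 1, 175, 90, 187, 23] for k=0..6.
Decompose π into cycles: lengths [49, 49, 49, 49, 1] (5 cycles, including the fixed point 0).
Σ(ℓ_i−1) = 197−5 = 192; sign = (−1)^192 = +1.
The Jacobi symbol (175|197) = +1 (Zolotarev) agrees.

+1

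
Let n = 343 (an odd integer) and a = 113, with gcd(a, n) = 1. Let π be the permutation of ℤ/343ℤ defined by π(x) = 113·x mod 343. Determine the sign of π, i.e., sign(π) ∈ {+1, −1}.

Trace 218: π^k(218) = [218, 281, 197, 309, 274, 92, 106] for k=0..6.
19 cycles of lengths [49, 49, 49, 49, 49, 49, 7, 7, 7, 7, 7, 7, 1, 1, 1, 1, 1, 1, 1].
With 19 cycles on 343 points, sign = (−1)^{343−19} = +1.

+1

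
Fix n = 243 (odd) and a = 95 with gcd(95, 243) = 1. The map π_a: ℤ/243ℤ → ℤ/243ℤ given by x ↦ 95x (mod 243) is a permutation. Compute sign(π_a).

-1

Start at x=85: 85 → 56 → 217 → 203 → 88 → 98 → 76 → … (one orbit).
6 cycles of lengths [162, 54, 18, 6, 2, 1].
With 6 cycles on 243 points, sign = (−1)^{243−6} = -1.
(95|243)_J = -1 (Zolotarev's lemma cross-check).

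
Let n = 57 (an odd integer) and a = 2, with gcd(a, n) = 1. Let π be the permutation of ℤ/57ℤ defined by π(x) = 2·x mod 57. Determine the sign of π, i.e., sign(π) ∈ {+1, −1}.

+1

Orbit of 8 under x↦2x: [8, 16, 32, 7, 14, 28, 56]… (length divides ord_57(2)).
The orbit structure of x ↦ 2x mod 57: 5 orbits of sizes [18, 18, 18, 2, 1].
5 cycles on 57: each ℓ→(−1)^(ℓ−1), product (−1)^52 = +1.
The Jacobi symbol (2|57) = +1 (Zolotarev) agrees.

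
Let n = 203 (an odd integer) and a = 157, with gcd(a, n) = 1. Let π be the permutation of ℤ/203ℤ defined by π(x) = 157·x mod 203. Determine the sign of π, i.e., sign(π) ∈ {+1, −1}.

Orbit of 157 under x↦157x: [157, 86, 104, 88, 12, 57, 17]… (length divides ord_203(157)).
Cycle lengths of π_157 on ℤ/203ℤ: [12, 12, 12, 12, 12, 12, 12, 12, 12, 12, 12, 12, 12, 12, 6, 4, 4, 4, 4, 4, 4, 4, 1]; 23 cycles in total.
With 23 cycles on 203 points, sign = (−1)^{203−23} = +1.
(157|203)_J = +1 (Zolotarev's lemma cross-check).

+1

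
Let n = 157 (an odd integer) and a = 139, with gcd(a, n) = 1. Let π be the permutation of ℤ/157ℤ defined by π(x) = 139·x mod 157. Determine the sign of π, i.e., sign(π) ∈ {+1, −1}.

-1

Orbit of 65 under x↦139x: [65, 86, 22, 75, 63, 122, 2]… (length divides ord_157(139)).
The orbit structure of x ↦ 139x mod 157: 2 orbits of sizes [156, 1].
2 cycles on 157: each ℓ→(−1)^(ℓ−1), product (−1)^155 = -1.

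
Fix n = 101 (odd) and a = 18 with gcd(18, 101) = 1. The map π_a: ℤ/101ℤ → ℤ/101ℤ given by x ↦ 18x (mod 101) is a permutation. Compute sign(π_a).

-1

Orbit of 47 under x↦18x: [47, 38, 78, 91, 22, 93, 58]… (length divides ord_101(18)).
Decompose π into cycles: lengths [100, 1] (2 cycles, including the fixed point 0).
n − c = 101 − 2 = 99; sign = (−1)^99 = -1.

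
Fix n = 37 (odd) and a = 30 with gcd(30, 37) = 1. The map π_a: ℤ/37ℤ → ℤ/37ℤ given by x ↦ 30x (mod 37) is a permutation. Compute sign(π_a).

+1

Orbit of 3 under x↦30x: [3, 16, 36, 7, 25, 10, 4]… (length divides ord_37(30)).
Cycle type of π: 18×2 + 1; total 3 cycles.
3 cycles on 37: each ℓ→(−1)^(ℓ−1), product (−1)^34 = +1.
Zolotarev: (30|37) = +1, matching the cycle-count sign.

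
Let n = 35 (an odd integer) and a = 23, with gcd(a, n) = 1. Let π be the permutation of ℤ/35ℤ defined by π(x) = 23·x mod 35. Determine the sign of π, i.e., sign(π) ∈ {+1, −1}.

Orbit of 11 under x↦23x: [11, 8, 9, 32, 1, 23, 4]… (length divides ord_35(23)).
The orbit structure of x ↦ 23x mod 35: 6 orbits of sizes [12, 12, 4, 3, 3, 1].
35 − 6 = 29 transpositions; sign(π) = (−1)^29 = -1.

-1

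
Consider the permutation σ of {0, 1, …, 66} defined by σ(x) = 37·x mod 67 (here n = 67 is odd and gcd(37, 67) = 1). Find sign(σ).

+1

Start at x=37: 37 → 29 → 1 → 37 (one orbit).
Decompose π into cycles: lengths [3, 3, 3, 3, 3, 3, 3, 3, 3, 3, 3, 3, 3, 3, 3, 3, 3, 3, 3, 3, 3, 3, 1] (23 cycles, including the fixed point 0).
67 − 23 = 44 transpositions; sign(π) = (−1)^44 = +1.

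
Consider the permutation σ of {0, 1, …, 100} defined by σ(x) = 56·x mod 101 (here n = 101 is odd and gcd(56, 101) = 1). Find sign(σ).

Start at x=97: 97 → 79 → 81 → 92 → 1 → 56 → 5 → … (one orbit).
Decompose π into cycles: lengths [25, 25, 25, 25, 1] (5 cycles, including the fixed point 0).
sign(π) = (−1)^{n − #cycles} = (−1)^{101−5} = (−1)^96 = +1.
Zolotarev: (56|101) = +1, matching the cycle-count sign.

+1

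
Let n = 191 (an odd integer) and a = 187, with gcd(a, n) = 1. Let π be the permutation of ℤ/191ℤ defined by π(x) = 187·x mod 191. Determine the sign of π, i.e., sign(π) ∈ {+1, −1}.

-1

Trace 126: π^k(126) = [126, 69, 106, 149, 168, 92, 14] for k=0..6.
The orbit structure of x ↦ 187x mod 191: 2 orbits of sizes [190, 1].
sign(π) = (−1)^{n − #cycles} = (−1)^{191−2} = (−1)^189 = -1.
The Jacobi symbol (187|191) = -1 (Zolotarev) agrees.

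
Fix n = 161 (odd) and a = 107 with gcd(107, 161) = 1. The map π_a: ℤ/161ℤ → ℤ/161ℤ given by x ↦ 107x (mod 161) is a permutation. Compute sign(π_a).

-1

Start at x=137: 137 → 8 → 51 → 144 → 113 → 16 → 102 → … (one orbit).
The orbit structure of x ↦ 107x mod 161: 6 orbits of sizes [66, 66, 22, 3, 3, 1].
Σ(ℓ_i−1) = 161−6 = 155; sign = (−1)^155 = -1.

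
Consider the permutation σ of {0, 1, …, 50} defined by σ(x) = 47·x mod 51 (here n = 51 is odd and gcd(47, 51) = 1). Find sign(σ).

Trace 1: π^k(1) = [1, 47, 16, 38] for k=0..3.
Decompose π into cycles: lengths [4, 4, 4, 4, 4, 4, 4, 4, 4, 4, 4, 4, 2, 1] (14 cycles, including the fixed point 0).
n − c = 51 − 14 = 37; sign = (−1)^37 = -1.

-1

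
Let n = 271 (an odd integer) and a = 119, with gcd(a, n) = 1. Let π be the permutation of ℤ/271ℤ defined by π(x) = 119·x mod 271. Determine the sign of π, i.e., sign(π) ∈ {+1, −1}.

Orbit of 224 under x↦119x: [224, 98, 9, 258, 79, 187, 31]… (length divides ord_271(119)).
Decompose π into cycles: lengths [45, 45, 45, 45, 45, 45, 1] (7 cycles, including the fixed point 0).
sign(π) = (−1)^{n − #cycles} = (−1)^{271−7} = (−1)^264 = +1.

+1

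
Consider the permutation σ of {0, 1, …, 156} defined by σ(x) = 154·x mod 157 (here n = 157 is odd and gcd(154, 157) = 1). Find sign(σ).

+1

Trace 101: π^k(101) = [101, 11, 124, 99, 17, 106, 153] for k=0..6.
Cycle type of π: 39×4 + 1; total 5 cycles.
157 − 5 = 152 transpositions; sign(π) = (−1)^152 = +1.
Via Zolotarev, sign(π_{154}) = (154|157) = +1.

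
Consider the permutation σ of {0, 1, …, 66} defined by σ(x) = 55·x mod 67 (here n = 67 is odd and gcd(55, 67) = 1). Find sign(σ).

+1

Orbit of 24 under x↦55x: [24, 47, 39, 1, 55, 10, 14]… (length divides ord_67(55)).
Cycle type of π: 33×2 + 1; total 3 cycles.
3 cycles on 67: each ℓ→(−1)^(ℓ−1), product (−1)^64 = +1.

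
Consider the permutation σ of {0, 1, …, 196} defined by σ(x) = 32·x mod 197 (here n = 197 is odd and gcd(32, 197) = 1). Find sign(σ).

Start at x=11: 11 → 155 → 35 → 135 → 183 → 143 → 45 → … (one orbit).
Decompose π into cycles: lengths [196, 1] (2 cycles, including the fixed point 0).
2 cycles on 197: each ℓ→(−1)^(ℓ−1), product (−1)^195 = -1.

-1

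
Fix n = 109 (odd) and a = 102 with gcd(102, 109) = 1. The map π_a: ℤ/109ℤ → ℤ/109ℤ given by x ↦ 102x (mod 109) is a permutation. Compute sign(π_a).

+1

Start at x=15: 15 → 4 → 81 → 87 → 45 → 12 → 25 → … (one orbit).
Cycle lengths of π_102 on ℤ/109ℤ: [54, 54, 1]; 3 cycles in total.
sign(π) = (−1)^{n − #cycles} = (−1)^{109−3} = (−1)^106 = +1.
(102|109)_J = +1 (Zolotarev's lemma cross-check).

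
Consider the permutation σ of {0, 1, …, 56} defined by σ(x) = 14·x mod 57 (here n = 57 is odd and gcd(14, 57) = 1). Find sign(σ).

+1

Trace 50: π^k(50) = [50, 16, 53, 1, 14, 25, 8] for k=0..6.
Cycle type of π: 18×3 + 2 + 1; total 5 cycles.
With 5 cycles on 57 points, sign = (−1)^{57−5} = +1.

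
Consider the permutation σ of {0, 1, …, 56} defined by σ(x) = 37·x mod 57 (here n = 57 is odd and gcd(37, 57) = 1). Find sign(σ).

Start at x=1: 1 → 37 → 1 (one orbit).
30 cycles of lengths [2, 2, 2, 2, 2, 2, 2, 2, 2, 2, 2, 2, 2, 2, 2, 2, 2, 2, 2, 2, 2, 2, 2, 2, 2, 2, 2, 1, 1, 1].
With 30 cycles on 57 points, sign = (−1)^{57−30} = -1.

-1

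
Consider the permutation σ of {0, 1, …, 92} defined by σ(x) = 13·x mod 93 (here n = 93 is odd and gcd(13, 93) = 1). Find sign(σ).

Start at x=52: 52 → 25 → 46 → 40 → 55 → 64 → 88 → … (one orbit).
Cycle type of π: 30×3 + 1×3; total 6 cycles.
Σ(ℓ_i−1) = 93−6 = 87; sign = (−1)^87 = -1.
(13|93)_J = -1 (Zolotarev's lemma cross-check).

-1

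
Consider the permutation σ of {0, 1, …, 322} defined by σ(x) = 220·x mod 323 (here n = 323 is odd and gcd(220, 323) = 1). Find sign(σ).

Orbit of 220 under x↦220x: [220, 273, 305, 239, 254, 1]… (length divides ord_323(220)).
Cycle lengths of π_220 on ℤ/323ℤ: [6, 6, 6, 6, 6, 6, 6, 6, 6, 6, 6, 6, 6, 6, 6, 6, 6, 6, 6, 6, 6, 6, 6, 6, 6, 6, 6, 6, 6, 6, 6, 6, 6, 6, 6, 6, 6, 6, 6, 6, 6, 6, 6, 6, 6, 6, 6, 6, 3, 3, 3, 3, 3, 3, 2, 2, 2, 2, 2, 2, 2, 2, 1]; 63 cycles in total.
323 − 63 = 260 transpositions; sign(π) = (−1)^260 = +1.
Check: (220/323) = +1 by Zolotarev.

+1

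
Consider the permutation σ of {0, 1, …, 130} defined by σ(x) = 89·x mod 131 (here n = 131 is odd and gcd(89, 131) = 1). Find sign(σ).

+1

Orbit of 53 under x↦89x: [53, 1, 89, 61, 58]… (length divides ord_131(89)).
27 cycles of lengths [5, 5, 5, 5, 5, 5, 5, 5, 5, 5, 5, 5, 5, 5, 5, 5, 5, 5, 5, 5, 5, 5, 5, 5, 5, 5, 1].
Σ(ℓ_i−1) = 131−27 = 104; sign = (−1)^104 = +1.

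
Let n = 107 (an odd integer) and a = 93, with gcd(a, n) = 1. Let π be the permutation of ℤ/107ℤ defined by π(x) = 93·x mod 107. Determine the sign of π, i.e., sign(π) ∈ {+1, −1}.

-1

Start at x=56: 56 → 72 → 62 → 95 → 61 → 2 → 79 → … (one orbit).
Decompose π into cycles: lengths [106, 1] (2 cycles, including the fixed point 0).
n − c = 107 − 2 = 105; sign = (−1)^105 = -1.
Zolotarev: (93|107) = -1, matching the cycle-count sign.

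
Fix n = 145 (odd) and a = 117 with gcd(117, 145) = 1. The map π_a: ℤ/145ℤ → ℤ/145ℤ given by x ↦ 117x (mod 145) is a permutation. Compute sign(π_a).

-1

Start at x=88: 88 → 1 → 117 → 59 → 88 (one orbit).
58 cycles of lengths [4, 4, 4, 4, 4, 4, 4, 4, 4, 4, 4, 4, 4, 4, 4, 4, 4, 4, 4, 4, 4, 4, 4, 4, 4, 4, 4, 4, 4, 1, 1, 1, 1, 1, 1, 1, 1, 1, 1, 1, 1, 1, 1, 1, 1, 1, 1, 1, 1, 1, 1, 1, 1, 1, 1, 1, 1, 1].
58 cycles on 145: each ℓ→(−1)^(ℓ−1), product (−1)^87 = -1.
Check: (117/145) = -1 by Zolotarev.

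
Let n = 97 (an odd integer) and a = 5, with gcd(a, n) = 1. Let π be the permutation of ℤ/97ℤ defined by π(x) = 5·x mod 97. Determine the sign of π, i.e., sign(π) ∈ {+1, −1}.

-1

Start at x=10: 10 → 50 → 56 → 86 → 42 → 16 → 80 → … (one orbit).
Decompose π into cycles: lengths [96, 1] (2 cycles, including the fixed point 0).
With 2 cycles on 97 points, sign = (−1)^{97−2} = -1.
(5|97)_J = -1 (Zolotarev's lemma cross-check).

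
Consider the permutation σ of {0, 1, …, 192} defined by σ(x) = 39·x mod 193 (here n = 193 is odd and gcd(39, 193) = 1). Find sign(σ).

Trace 190: π^k(190) = [190, 76, 69, 182, 150, 60, 24] for k=0..6.
π_39 has 4 disjoint cycles with lengths [64, 64, 64, 1] on {0,…,192}.
sign(π) = (−1)^{n − #cycles} = (−1)^{193−4} = (−1)^189 = -1.
(39|193)_J = -1 (Zolotarev's lemma cross-check).

-1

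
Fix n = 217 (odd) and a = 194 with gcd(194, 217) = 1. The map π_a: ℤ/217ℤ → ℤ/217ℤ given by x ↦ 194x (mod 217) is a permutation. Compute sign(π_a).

Orbit of 78 under x↦194x: [78, 159, 32, 132, 2, 171, 190]… (length divides ord_217(194)).
14 cycles of lengths [30, 30, 30, 30, 30, 30, 6, 5, 5, 5, 5, 5, 5, 1].
14 cycles on 217: each ℓ→(−1)^(ℓ−1), product (−1)^203 = -1.
The Jacobi symbol (194|217) = -1 (Zolotarev) agrees.

-1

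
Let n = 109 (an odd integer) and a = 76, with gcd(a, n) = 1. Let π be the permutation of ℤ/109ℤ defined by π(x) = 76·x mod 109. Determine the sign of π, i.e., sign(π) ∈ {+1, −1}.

-1

Orbit of 1 under x↦76x: [1, 76, 108, 33]… (length divides ord_109(76)).
The orbit structure of x ↦ 76x mod 109: 28 orbits of sizes [4, 4, 4, 4, 4, 4, 4, 4, 4, 4, 4, 4, 4, 4, 4, 4, 4, 4, 4, 4, 4, 4, 4, 4, 4, 4, 4, 1].
With 28 cycles on 109 points, sign = (−1)^{109−28} = -1.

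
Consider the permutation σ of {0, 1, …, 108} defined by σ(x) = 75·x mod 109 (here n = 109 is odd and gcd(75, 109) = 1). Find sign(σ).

Start at x=16: 16 → 1 → 75 → 66 → 45 → 105 → 27 → … (one orbit).
Decompose π into cycles: lengths [9, 9, 9, 9, 9, 9, 9, 9, 9, 9, 9, 9, 1] (13 cycles, including the fixed point 0).
109 − 13 = 96 transpositions; sign(π) = (−1)^96 = +1.
Zolotarev: (75|109) = +1, matching the cycle-count sign.

+1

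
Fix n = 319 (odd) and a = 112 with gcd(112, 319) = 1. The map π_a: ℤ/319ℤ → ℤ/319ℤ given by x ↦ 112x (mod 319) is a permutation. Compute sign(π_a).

-1

Orbit of 210 under x↦112x: [210, 233, 257, 74, 313, 285, 20]… (length divides ord_319(112)).
Decompose π into cycles: lengths [70, 70, 70, 70, 10, 7, 7, 7, 7, 1] (10 cycles, including the fixed point 0).
Σ(ℓ_i−1) = 319−10 = 309; sign = (−1)^309 = -1.
The Jacobi symbol (112|319) = -1 (Zolotarev) agrees.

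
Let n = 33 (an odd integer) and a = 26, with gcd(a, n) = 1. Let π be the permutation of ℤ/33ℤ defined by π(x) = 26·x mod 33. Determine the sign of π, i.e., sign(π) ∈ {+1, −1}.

-1

Start at x=5: 5 → 31 → 14 → 1 → 26 → 16 → 20 → … (one orbit).
Cycle lengths of π_26 on ℤ/33ℤ: [10, 10, 5, 5, 2, 1]; 6 cycles in total.
sign(π) = (−1)^{n − #cycles} = (−1)^{33−6} = (−1)^27 = -1.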